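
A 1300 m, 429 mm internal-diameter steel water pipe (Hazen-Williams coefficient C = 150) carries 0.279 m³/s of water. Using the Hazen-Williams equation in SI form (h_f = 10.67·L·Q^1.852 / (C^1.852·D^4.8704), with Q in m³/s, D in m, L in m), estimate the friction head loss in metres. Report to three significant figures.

h_f = 10.67·1300·0.279^1.852 / (150^1.852·0.429^4.8704) = 7.505 m

h_f ≈ 7.50 m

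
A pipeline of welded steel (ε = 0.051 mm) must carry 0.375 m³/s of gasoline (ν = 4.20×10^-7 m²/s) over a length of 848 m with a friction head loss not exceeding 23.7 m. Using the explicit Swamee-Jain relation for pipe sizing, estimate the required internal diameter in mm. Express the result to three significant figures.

Swamee-Jain (Type III): D = 0.66·[ε^1.25·(LQ²/(gh_f))^4.75 + ν·Q^9.4·(L/(gh_f))^5.2]^0.04
LQ²/(gh_f) = 0.5129; L/(gh_f) = 3.647
Term 1 = ε^1.25·(…)^4.75 = 1.81×10^-7; Term 2 = ν·Q^9.4·(…)^5.2 = 3.48×10^-8
D = 0.66·(1.81×10^-7 + 3.48×10^-8)^0.04 = 0.3572 m = 357 mm
Check: V = 3.74 m/s, Re = 3.18×10^6, f = 0.01333, h_f = 22.6 m ≈ 23.7 m ✓

D ≈ 357 mm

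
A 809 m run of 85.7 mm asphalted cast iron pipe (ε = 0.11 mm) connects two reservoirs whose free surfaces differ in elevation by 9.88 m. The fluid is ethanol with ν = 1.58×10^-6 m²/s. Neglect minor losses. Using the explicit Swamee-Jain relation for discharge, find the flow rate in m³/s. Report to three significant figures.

Q ≈ 0.00525 m³/s

Swamee-Jain (Type II): Q = -0.965·√(gD⁵h_f/L)·ln[ε/(3.7D) + √(3.17ν²L/(gD³h_f))]
√(gD⁵h_f/L) = √(9.81·0.0857⁵·9.88/809) = 7.442×10^-4
ε/(3.7D) = 3.47×10^-4; √(3.17ν²L/(gD³h_f)) = 3.24×10^-4
Q = -0.965·7.442×10^-4·ln(6.709×10^-4) = 0.005248 m³/s
Check: V = 0.910 m/s, Re = 4.93×10^4, f = 0.02501, h_f = 9.96 m ≈ 9.88 m ✓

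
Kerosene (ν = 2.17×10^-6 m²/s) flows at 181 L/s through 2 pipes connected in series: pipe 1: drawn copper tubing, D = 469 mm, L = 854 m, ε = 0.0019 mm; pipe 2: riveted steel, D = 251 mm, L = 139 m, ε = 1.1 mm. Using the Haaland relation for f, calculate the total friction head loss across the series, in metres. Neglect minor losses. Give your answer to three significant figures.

H ≈ 12.7 m

Pipe 1: V = 1.048 m/s, Re = 2.26×10^5, ε/D = 4.05×10^-6, f = 0.01516, h_1 = f(L/D)V²/2g = 1.544 m
Pipe 2: V = 3.658 m/s, Re = 4.23×10^5, ε/D = 0.00438, f = 0.02947, h_2 = f(L/D)V²/2g = 11.13 m
Series → Q common, losses add: H = Σh = 12.68 m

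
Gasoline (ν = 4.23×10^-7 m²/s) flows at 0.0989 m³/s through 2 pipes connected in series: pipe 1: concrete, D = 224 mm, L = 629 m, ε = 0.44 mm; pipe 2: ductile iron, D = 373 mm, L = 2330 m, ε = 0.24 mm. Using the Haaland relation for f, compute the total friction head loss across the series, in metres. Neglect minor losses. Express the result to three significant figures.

H ≈ 25.9 m

Pipe 1: V = 2.510 m/s, Re = 1.33×10^6, ε/D = 0.00196, f = 0.02348, h_1 = f(L/D)V²/2g = 21.16 m
Pipe 2: V = 0.9051 m/s, Re = 7.98×10^5, ε/D = 6.43×10^-4, f = 0.01818, h_2 = f(L/D)V²/2g = 4.741 m
Series → Q common, losses add: H = Σh = 25.91 m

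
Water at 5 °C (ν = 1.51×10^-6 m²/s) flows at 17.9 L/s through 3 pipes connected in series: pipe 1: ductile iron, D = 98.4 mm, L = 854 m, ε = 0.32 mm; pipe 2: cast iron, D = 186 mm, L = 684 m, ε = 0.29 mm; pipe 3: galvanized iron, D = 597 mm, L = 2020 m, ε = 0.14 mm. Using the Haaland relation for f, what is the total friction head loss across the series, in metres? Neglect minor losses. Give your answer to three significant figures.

Pipe 1: V = 2.354 m/s, Re = 1.53×10^5, ε/D = 0.00325, f = 0.02756, h_1 = f(L/D)V²/2g = 67.54 m
Pipe 2: V = 0.6588 m/s, Re = 8.11×10^4, ε/D = 0.00156, f = 0.02411, h_2 = f(L/D)V²/2g = 1.961 m
Pipe 3: V = 0.06395 m/s, Re = 2.53×10^4, ε/D = 2.35×10^-4, f = 0.02476, h_3 = f(L/D)V²/2g = 0.01746 m
Series → Q common, losses add: H = Σh = 69.52 m

H ≈ 69.5 m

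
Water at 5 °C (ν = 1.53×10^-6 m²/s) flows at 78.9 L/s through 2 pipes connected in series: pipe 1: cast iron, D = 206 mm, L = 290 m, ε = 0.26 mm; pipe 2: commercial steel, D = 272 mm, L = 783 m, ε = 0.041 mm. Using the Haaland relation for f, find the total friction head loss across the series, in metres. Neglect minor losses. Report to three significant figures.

H ≈ 13.0 m

Pipe 1: V = 2.367 m/s, Re = 3.19×10^5, ε/D = 0.00126, f = 0.02152, h_1 = f(L/D)V²/2g = 8.655 m
Pipe 2: V = 1.358 m/s, Re = 2.41×10^5, ε/D = 1.51×10^-4, f = 0.01611, h_2 = f(L/D)V²/2g = 4.358 m
Series → Q common, losses add: H = Σh = 13.01 m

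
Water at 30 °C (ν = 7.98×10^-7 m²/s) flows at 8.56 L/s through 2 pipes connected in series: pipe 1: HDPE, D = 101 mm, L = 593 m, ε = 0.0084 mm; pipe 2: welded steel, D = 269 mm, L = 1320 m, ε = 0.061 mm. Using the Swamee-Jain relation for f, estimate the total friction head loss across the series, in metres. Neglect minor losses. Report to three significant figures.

H ≈ 6.06 m

Pipe 1: V = 1.068 m/s, Re = 1.35×10^5, ε/D = 8.32×10^-5, f = 0.01737, h_1 = f(L/D)V²/2g = 5.934 m
Pipe 2: V = 0.1506 m/s, Re = 5.08×10^4, ε/D = 2.27×10^-4, f = 0.02159, h_2 = f(L/D)V²/2g = 0.1225 m
Series → Q common, losses add: H = Σh = 6.056 m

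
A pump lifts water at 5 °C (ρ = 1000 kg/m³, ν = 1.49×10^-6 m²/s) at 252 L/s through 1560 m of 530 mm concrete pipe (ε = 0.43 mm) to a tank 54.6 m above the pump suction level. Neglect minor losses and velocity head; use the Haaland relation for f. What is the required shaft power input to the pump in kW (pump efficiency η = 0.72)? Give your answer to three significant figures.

V = 4Q/(πD²) = 1.142 m/s; Re = 4.06×10^5; ε/D = 8.11×10^-4; f = 0.01945
h_f = f(L/D)V²/2g = 3.806 m
Total head H = z + h_f = 54.6 + 3.806 = 58.41 m
P_hyd = ρgQH = 1000·9.81·0.252·58.41 = 144.4 kW
P_shaft = P_hyd/η = 144.4/0.72 = 200.5 kW

P_shaft ≈ 201 kW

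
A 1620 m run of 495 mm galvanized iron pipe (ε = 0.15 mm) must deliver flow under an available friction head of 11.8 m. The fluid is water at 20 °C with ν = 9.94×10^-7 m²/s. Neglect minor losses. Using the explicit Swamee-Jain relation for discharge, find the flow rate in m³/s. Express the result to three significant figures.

Swamee-Jain (Type II): Q = -0.965·√(gD⁵h_f/L)·ln[ε/(3.7D) + √(3.17ν²L/(gD³h_f))]
√(gD⁵h_f/L) = √(9.81·0.495⁵·11.8/1620) = 0.04608
ε/(3.7D) = 8.19×10^-5; √(3.17ν²L/(gD³h_f)) = 1.90×10^-5
Q = -0.965·0.04608·ln(1.009×10^-4) = 0.4092 m³/s
Check: V = 2.13 m/s, Re = 1.06×10^6, f = 0.01575, h_f = 11.9 m ≈ 11.8 m ✓

Q ≈ 0.409 m³/s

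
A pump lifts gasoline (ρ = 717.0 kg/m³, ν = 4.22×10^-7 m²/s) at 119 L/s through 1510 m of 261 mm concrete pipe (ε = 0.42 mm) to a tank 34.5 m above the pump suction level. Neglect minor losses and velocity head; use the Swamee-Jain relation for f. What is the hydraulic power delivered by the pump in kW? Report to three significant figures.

P_hyd ≈ 56.2 kW

V = 4Q/(πD²) = 2.224 m/s; Re = 1.38×10^6; ε/D = 0.00161; f = 0.02235
h_f = f(L/D)V²/2g = 32.60 m
Total head H = z + h_f = 34.5 + 32.60 = 67.10 m
P_hyd = ρgQH = 717.0·9.81·0.119·67.10 = 56.16 kW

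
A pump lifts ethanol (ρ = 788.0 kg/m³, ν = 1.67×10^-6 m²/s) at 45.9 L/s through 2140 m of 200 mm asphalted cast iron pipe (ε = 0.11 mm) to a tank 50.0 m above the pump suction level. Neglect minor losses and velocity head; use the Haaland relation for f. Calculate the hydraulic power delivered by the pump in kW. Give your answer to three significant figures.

P_hyd ≈ 25.6 kW

V = 4Q/(πD²) = 1.461 m/s; Re = 1.75×10^5; ε/D = 5.50×10^-4; f = 0.01911
h_f = f(L/D)V²/2g = 22.25 m
Total head H = z + h_f = 50.0 + 22.25 = 72.25 m
P_hyd = ρgQH = 788.0·9.81·0.0459·72.25 = 25.64 kW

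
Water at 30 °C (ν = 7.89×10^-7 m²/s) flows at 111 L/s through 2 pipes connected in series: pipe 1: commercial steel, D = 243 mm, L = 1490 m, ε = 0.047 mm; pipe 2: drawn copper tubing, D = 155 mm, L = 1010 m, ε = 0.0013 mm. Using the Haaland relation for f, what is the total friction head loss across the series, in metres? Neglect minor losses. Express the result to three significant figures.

H ≈ 158 m

Pipe 1: V = 2.393 m/s, Re = 7.37×10^5, ε/D = 1.93×10^-4, f = 0.01479, h_1 = f(L/D)V²/2g = 26.48 m
Pipe 2: V = 5.883 m/s, Re = 1.16×10^6, ε/D = 8.39×10^-6, f = 0.01148, h_2 = f(L/D)V²/2g = 131.9 m
Series → Q common, losses add: H = Σh = 158.4 m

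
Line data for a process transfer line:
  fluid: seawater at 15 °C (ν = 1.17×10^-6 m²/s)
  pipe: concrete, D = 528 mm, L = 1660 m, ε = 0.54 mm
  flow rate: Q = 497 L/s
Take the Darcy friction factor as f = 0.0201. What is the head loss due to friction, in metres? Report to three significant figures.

V = 4Q/(πD²) = 4·0.497/(π·0.528²) = 2.270 m/s
h_f = f(L/D)V²/(2g) = 0.02010·(1660/0.528)·2.270²/(2·9.81) = 16.59 m

h_f ≈ 16.6 m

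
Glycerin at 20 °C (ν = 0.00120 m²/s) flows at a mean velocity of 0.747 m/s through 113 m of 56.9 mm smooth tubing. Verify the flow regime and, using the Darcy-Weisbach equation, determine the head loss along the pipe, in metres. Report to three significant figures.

h_f ≈ 102 m

Re = VD/ν = 0.747·0.05690/0.00120 = 35.4 → laminar (Re < 2300)
f = 64/Re = 1.807
h_f = f(L/D)V²/(2g) = 1.807·(113/0.05690)·0.747²/(2·9.81) = 102.1 m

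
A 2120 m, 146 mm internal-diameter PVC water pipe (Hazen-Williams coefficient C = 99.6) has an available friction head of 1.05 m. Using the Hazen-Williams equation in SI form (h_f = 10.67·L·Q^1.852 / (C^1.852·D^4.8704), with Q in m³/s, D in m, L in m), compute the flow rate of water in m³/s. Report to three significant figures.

Q ≈ 0.00289 m³/s

Rearranging: Q = [h_f·C^1.852·D^4.8704 / (10.67·L)]^(1/1.852)
Q = [1.05·99.6^1.852·0.146^4.8704 / (10.67·2120)]^0.540 = 0.002890 m³/s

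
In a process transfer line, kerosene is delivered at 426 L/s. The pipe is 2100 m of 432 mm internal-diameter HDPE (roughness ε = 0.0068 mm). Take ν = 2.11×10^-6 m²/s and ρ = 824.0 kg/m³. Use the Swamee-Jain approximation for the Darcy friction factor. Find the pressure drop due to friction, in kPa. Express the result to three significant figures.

V = 4Q/(πD²) = 4·0.426/(π·0.432²) = 2.906 m/s
Re = VD/ν = 2.906·0.432/2.11×10^-6 = 5.95×10^5 → turbulent
ε/D = 0.0068/432 = 1.57×10^-5
Swamee-Jain: f = 0.01297
h_f = f(L/D)V²/(2g) = 0.01297·(2100/0.432)·2.906²/(2·9.81) = 27.15 m
Δp = ρg·h_f = 824.0·9.81·27.15 = 219.4 kPa

Δp ≈ 219 kPa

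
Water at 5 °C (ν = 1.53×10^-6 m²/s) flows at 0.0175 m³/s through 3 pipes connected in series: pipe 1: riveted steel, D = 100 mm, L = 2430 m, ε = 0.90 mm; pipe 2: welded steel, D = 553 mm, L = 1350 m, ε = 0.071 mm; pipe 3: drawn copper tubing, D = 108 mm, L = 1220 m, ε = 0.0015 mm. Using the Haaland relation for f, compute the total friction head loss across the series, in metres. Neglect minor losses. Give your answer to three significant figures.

H ≈ 263 m

Pipe 1: V = 2.228 m/s, Re = 1.46×10^5, ε/D = 0.00900, f = 0.03707, h_1 = f(L/D)V²/2g = 228.0 m
Pipe 2: V = 0.07286 m/s, Re = 2.63×10^4, ε/D = 1.28×10^-4, f = 0.02431, h_2 = f(L/D)V²/2g = 0.01606 m
Pipe 3: V = 1.910 m/s, Re = 1.35×10^5, ε/D = 1.39×10^-5, f = 0.01683, h_3 = f(L/D)V²/2g = 35.35 m
Series → Q common, losses add: H = Σh = 263.3 m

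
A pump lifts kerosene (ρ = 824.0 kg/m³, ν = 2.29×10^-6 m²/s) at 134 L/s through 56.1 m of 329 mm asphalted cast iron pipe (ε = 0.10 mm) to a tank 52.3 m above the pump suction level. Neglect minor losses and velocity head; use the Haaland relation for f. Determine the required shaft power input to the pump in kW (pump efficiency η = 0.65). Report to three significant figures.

V = 4Q/(πD²) = 1.576 m/s; Re = 2.26×10^5; ε/D = 3.04×10^-4; f = 0.01730
h_f = f(L/D)V²/2g = 0.3735 m
Total head H = z + h_f = 52.3 + 0.3735 = 52.67 m
P_hyd = ρgQH = 824.0·9.81·0.134·52.67 = 57.05 kW
P_shaft = P_hyd/η = 57.05/0.65 = 87.78 kW

P_shaft ≈ 87.8 kW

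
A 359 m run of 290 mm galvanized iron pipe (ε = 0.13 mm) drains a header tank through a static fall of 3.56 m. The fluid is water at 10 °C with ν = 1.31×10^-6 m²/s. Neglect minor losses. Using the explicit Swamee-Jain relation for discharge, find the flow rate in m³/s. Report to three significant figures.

Q ≈ 0.118 m³/s

Swamee-Jain (Type II): Q = -0.965·√(gD⁵h_f/L)·ln[ε/(3.7D) + √(3.17ν²L/(gD³h_f))]
√(gD⁵h_f/L) = √(9.81·0.290⁵·3.56/359) = 0.01413
ε/(3.7D) = 1.21×10^-4; √(3.17ν²L/(gD³h_f)) = 4.79×10^-5
Q = -0.965·0.01413·ln(1.690×10^-4) = 0.1184 m³/s
Check: V = 1.79 m/s, Re = 3.97×10^5, f = 0.01768, h_f = 3.58 m ≈ 3.56 m ✓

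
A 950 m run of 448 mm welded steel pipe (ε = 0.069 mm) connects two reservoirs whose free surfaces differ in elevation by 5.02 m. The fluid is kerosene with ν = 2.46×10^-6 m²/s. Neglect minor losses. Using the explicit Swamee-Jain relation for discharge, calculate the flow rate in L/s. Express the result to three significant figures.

Swamee-Jain (Type II): Q = -0.965·√(gD⁵h_f/L)·ln[ε/(3.7D) + √(3.17ν²L/(gD³h_f))]
√(gD⁵h_f/L) = √(9.81·0.448⁵·5.02/950) = 0.03059
ε/(3.7D) = 4.16×10^-5; √(3.17ν²L/(gD³h_f)) = 6.42×10^-5
Q = -0.965·0.03059·ln(1.058×10^-4) = 0.2702 m³/s
Check: V = 1.71 m/s, Re = 3.12×10^5, f = 0.01585, h_f = 5.03 m ≈ 5.02 m ✓

Q ≈ 270 L/s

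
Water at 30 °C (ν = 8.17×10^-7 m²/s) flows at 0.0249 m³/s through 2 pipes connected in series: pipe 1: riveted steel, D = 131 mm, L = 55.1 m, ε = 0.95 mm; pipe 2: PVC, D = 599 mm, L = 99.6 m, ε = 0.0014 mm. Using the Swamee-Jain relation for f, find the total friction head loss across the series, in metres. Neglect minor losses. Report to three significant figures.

H ≈ 2.52 m

Pipe 1: V = 1.847 m/s, Re = 2.96×10^5, ε/D = 0.00725, f = 0.03448, h_1 = f(L/D)V²/2g = 2.522 m
Pipe 2: V = 0.08836 m/s, Re = 6.48×10^4, ε/D = 2.34×10^-6, f = 0.01961, h_2 = f(L/D)V²/2g = 0.001298 m
Series → Q common, losses add: H = Σh = 2.524 m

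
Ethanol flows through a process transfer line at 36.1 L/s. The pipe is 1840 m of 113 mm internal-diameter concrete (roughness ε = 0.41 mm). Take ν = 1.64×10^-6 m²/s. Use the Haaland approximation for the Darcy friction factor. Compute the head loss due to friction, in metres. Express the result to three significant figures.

V = 4Q/(πD²) = 4·0.0361/(π·0.113²) = 3.600 m/s
Re = VD/ν = 3.600·0.113/1.64×10^-6 = 2.48×10^5 → turbulent
ε/D = 0.41/113 = 0.00363
Haaland: f = 0.02811
h_f = f(L/D)V²/(2g) = 0.02811·(1840/0.113)·3.600²/(2·9.81) = 302.2 m

h_f ≈ 302 m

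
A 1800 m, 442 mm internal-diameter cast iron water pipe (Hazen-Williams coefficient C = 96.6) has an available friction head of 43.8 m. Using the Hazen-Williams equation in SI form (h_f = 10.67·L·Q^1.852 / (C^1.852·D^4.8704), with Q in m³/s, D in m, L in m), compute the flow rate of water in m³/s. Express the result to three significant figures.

Rearranging: Q = [h_f·C^1.852·D^4.8704 / (10.67·L)]^(1/1.852)
Q = [43.8·96.6^1.852·0.442^4.8704 / (10.67·1800)]^0.540 = 0.4226 m³/s

Q ≈ 0.423 m³/s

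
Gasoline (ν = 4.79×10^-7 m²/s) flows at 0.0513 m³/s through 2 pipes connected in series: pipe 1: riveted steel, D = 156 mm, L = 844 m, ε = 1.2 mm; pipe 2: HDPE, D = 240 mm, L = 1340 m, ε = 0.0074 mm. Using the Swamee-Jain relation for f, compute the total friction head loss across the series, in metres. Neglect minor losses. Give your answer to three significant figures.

Pipe 1: V = 2.684 m/s, Re = 8.74×10^5, ε/D = 0.00769, f = 0.03489, h_1 = f(L/D)V²/2g = 69.31 m
Pipe 2: V = 1.134 m/s, Re = 5.68×10^5, ε/D = 3.08×10^-5, f = 0.01331, h_2 = f(L/D)V²/2g = 4.870 m
Series → Q common, losses add: H = Σh = 74.18 m

H ≈ 74.2 m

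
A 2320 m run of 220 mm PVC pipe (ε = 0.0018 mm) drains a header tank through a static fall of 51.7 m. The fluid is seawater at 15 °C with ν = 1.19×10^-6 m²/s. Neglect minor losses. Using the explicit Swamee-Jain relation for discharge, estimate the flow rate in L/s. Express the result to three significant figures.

Q ≈ 102 L/s

Swamee-Jain (Type II): Q = -0.965·√(gD⁵h_f/L)·ln[ε/(3.7D) + √(3.17ν²L/(gD³h_f))]
√(gD⁵h_f/L) = √(9.81·0.220⁵·51.7/2320) = 0.01061
ε/(3.7D) = 2.21×10^-6; √(3.17ν²L/(gD³h_f)) = 4.39×10^-5
Q = -0.965·0.01061·ln(4.613×10^-5) = 0.1023 m³/s
Check: V = 2.69 m/s, Re = 4.97×10^5, f = 0.01323, h_f = 51.5 m ≈ 51.7 m ✓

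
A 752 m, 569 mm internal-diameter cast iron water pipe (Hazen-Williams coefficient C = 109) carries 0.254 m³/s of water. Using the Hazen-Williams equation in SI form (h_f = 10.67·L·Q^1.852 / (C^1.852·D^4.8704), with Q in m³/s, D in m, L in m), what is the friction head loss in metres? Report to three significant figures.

h_f ≈ 1.67 m

h_f = 10.67·752·0.254^1.852 / (109^1.852·0.569^4.8704) = 1.665 m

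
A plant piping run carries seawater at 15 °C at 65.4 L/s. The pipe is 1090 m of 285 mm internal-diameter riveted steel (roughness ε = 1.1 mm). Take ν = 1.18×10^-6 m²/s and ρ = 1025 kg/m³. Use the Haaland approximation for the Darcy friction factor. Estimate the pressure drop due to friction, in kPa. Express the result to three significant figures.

Δp ≈ 58.9 kPa

V = 4Q/(πD²) = 4·0.0654/(π·0.285²) = 1.025 m/s
Re = VD/ν = 1.025·0.285/1.18×10^-6 = 2.48×10^5 → turbulent
ε/D = 1.1/285 = 0.00386
Haaland: f = 0.02859
h_f = f(L/D)V²/(2g) = 0.02859·(1090/0.285)·1.025²/(2·9.81) = 5.857 m
Δp = ρg·h_f = 1025·9.81·5.857 = 58.90 kPa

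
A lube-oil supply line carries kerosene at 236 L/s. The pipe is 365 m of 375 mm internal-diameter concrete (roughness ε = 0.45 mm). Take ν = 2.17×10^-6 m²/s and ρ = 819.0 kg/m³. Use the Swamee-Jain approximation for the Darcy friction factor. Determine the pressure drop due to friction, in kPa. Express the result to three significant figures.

V = 4Q/(πD²) = 4·0.236/(π·0.375²) = 2.137 m/s
Re = VD/ν = 2.137·0.375/2.17×10^-6 = 3.69×10^5 → turbulent
ε/D = 0.45/375 = 0.00120
Swamee-Jain: f = 0.02138
h_f = f(L/D)V²/(2g) = 0.02138·(365/0.375)·2.137²/(2·9.81) = 4.842 m
Δp = ρg·h_f = 819.0·9.81·4.842 = 38.90 kPa

Δp ≈ 38.9 kPa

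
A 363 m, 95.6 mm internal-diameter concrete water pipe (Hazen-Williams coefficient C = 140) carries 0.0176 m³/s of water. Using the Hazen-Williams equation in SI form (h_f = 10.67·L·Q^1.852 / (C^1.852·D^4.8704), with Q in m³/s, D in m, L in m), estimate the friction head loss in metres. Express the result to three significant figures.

h_f ≈ 21.4 m

h_f = 10.67·363·0.0176^1.852 / (140^1.852·0.0956^4.8704) = 21.37 m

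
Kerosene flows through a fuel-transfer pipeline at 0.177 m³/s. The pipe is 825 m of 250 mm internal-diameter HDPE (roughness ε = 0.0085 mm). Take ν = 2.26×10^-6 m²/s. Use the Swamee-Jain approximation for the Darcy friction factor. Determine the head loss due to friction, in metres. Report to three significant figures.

h_f ≈ 30.8 m

V = 4Q/(πD²) = 4·0.177/(π·0.250²) = 3.606 m/s
Re = VD/ν = 3.606·0.250/2.26×10^-6 = 3.99×10^5 → turbulent
ε/D = 0.0085/250 = 3.40×10^-5
Swamee-Jain: f = 0.01410
h_f = f(L/D)V²/(2g) = 0.01410·(825/0.250)·3.606²/(2·9.81) = 30.82 m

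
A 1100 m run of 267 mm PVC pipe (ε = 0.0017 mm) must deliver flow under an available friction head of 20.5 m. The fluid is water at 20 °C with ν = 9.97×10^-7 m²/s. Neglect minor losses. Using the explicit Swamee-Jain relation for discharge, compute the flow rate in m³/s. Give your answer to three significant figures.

Q ≈ 0.157 m³/s

Swamee-Jain (Type II): Q = -0.965·√(gD⁵h_f/L)·ln[ε/(3.7D) + √(3.17ν²L/(gD³h_f))]
√(gD⁵h_f/L) = √(9.81·0.267⁵·20.5/1100) = 0.01575
ε/(3.7D) = 1.72×10^-6; √(3.17ν²L/(gD³h_f)) = 3.01×10^-5
Q = -0.965·0.01575·ln(3.181×10^-5) = 0.1574 m³/s
Check: V = 2.81 m/s, Re = 7.53×10^5, f = 0.01232, h_f = 20.4 m ≈ 20.5 m ✓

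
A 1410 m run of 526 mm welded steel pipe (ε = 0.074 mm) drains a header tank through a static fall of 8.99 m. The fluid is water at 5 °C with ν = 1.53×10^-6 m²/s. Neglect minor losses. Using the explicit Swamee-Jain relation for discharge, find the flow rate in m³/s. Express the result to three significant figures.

Swamee-Jain (Type II): Q = -0.965·√(gD⁵h_f/L)·ln[ε/(3.7D) + √(3.17ν²L/(gD³h_f))]
√(gD⁵h_f/L) = √(9.81·0.526⁵·8.99/1410) = 0.05018
ε/(3.7D) = 3.80×10^-5; √(3.17ν²L/(gD³h_f)) = 2.86×10^-5
Q = -0.965·0.05018·ln(6.657×10^-5) = 0.4657 m³/s
Check: V = 2.14 m/s, Re = 7.37×10^5, f = 0.01440, h_f = 9.04 m ≈ 8.99 m ✓

Q ≈ 0.466 m³/s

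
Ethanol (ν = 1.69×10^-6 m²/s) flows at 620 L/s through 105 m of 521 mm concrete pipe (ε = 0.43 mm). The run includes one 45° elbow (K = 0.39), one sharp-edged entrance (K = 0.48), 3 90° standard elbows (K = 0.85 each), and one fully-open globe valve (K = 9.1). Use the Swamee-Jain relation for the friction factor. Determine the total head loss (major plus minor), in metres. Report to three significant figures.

H_L ≈ 7.07 m

V = 4Q/(πD²) = 2.908 m/s; V²/2g = 0.4311 m
Re = 8.97×10^5, ε/D = 8.25×10^-4 → f = 0.01924 (Swamee-Jain)
Major: h_f = f(L/D)·V²/2g = 0.01924·201.5·0.4311 = 1.671 m
Minor: ΣK = 12.5; h_m = ΣK·V²/2g = 5.397 m
Total H_L = 1.671 + 5.397 = 7.068 m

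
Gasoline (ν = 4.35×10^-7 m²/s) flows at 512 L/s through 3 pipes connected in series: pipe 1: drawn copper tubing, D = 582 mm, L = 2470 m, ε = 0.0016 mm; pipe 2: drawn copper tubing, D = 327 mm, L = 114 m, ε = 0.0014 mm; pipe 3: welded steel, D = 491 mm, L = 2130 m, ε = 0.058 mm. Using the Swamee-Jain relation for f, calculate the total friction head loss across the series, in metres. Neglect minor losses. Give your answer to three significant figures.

Pipe 1: V = 1.925 m/s, Re = 2.57×10^6, ε/D = 2.75×10^-6, f = 0.01008, h_1 = f(L/D)V²/2g = 8.080 m
Pipe 2: V = 6.097 m/s, Re = 4.58×10^6, ε/D = 4.28×10^-6, f = 0.009400, h_2 = f(L/D)V²/2g = 6.208 m
Pipe 3: V = 2.704 m/s, Re = 3.05×10^6, ε/D = 1.18×10^-4, f = 0.01294, h_3 = f(L/D)V²/2g = 20.93 m
Series → Q common, losses add: H = Σh = 35.22 m

H ≈ 35.2 m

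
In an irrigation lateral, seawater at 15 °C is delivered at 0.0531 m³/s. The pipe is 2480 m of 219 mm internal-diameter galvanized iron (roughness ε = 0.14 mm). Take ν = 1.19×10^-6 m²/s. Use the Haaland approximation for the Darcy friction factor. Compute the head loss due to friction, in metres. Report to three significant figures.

V = 4Q/(πD²) = 4·0.0531/(π·0.219²) = 1.410 m/s
Re = VD/ν = 1.410·0.219/1.19×10^-6 = 2.59×10^5 → turbulent
ε/D = 0.14/219 = 6.39×10^-4
Haaland: f = 0.01900
h_f = f(L/D)V²/(2g) = 0.01900·(2480/0.219)·1.410²/(2·9.81) = 21.79 m

h_f ≈ 21.8 m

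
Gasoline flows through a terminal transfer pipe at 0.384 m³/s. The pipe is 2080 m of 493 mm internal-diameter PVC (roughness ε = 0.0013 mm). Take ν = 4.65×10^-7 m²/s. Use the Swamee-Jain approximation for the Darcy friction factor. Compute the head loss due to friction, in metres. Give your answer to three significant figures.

h_f ≈ 9.02 m

V = 4Q/(πD²) = 4·0.384/(π·0.493²) = 2.012 m/s
Re = VD/ν = 2.012·0.493/4.65×10^-7 = 2.13×10^6 → turbulent
ε/D = 0.0013/493 = 2.64×10^-6
Swamee-Jain: f = 0.01037
h_f = f(L/D)V²/(2g) = 0.01037·(2080/0.493)·2.012²/(2·9.81) = 9.020 m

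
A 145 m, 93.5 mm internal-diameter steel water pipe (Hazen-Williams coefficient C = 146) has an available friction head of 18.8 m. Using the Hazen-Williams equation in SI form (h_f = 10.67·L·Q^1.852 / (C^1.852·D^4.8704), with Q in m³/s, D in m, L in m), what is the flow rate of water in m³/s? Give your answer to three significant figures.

Rearranging: Q = [h_f·C^1.852·D^4.8704 / (10.67·L)]^(1/1.852)
Q = [18.8·146^1.852·0.0935^4.8704 / (10.67·145)]^0.540 = 0.02652 m³/s

Q ≈ 0.0265 m³/s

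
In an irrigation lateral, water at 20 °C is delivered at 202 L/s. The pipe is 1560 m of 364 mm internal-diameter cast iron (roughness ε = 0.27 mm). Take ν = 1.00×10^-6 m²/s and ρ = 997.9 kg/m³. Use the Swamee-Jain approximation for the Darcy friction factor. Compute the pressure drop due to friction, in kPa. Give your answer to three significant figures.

V = 4Q/(πD²) = 4·0.202/(π·0.364²) = 1.941 m/s
Re = VD/ν = 1.941·0.364/1.00×10^-6 = 7.07×10^5 → turbulent
ε/D = 0.27/364 = 7.42×10^-4
Swamee-Jain: f = 0.01892
h_f = f(L/D)V²/(2g) = 0.01892·(1560/0.364)·1.941²/(2·9.81) = 15.57 m
Δp = ρg·h_f = 997.9·9.81·15.57 = 152.4 kPa

Δp ≈ 152 kPa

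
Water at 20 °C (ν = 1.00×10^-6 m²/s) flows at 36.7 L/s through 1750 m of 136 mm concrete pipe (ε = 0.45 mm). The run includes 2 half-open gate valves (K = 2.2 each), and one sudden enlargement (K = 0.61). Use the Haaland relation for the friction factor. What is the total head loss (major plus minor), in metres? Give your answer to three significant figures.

H_L ≈ 116 m

V = 4Q/(πD²) = 2.526 m/s; V²/2g = 0.3253 m
Re = 3.44×10^5, ε/D = 0.00331 → f = 0.02729 (Haaland)
Major: h_f = f(L/D)·V²/2g = 0.02729·12868·0.3253 = 114.2 m
Minor: ΣK = 5.01; h_m = ΣK·V²/2g = 1.630 m
Total H_L = 114.2 + 1.630 = 115.8 m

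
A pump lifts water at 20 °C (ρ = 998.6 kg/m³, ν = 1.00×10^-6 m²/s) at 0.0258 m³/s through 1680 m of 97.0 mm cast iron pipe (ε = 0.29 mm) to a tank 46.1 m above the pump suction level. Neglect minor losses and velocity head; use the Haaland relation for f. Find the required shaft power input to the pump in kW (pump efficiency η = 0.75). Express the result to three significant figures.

V = 4Q/(πD²) = 3.491 m/s; Re = 3.39×10^5; ε/D = 0.00299; f = 0.02655
h_f = f(L/D)V²/2g = 285.7 m
Total head H = z + h_f = 46.1 + 285.7 = 331.8 m
P_hyd = ρgQH = 998.6·9.81·0.0258·331.8 = 83.86 kW
P_shaft = P_hyd/η = 83.86/0.75 = 111.8 kW

P_shaft ≈ 112 kW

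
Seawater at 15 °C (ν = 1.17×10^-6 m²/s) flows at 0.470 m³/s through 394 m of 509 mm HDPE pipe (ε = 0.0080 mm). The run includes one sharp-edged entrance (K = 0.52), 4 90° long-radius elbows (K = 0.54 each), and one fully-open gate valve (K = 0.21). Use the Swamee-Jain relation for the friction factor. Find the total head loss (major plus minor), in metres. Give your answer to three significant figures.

H_L ≈ 3.31 m

V = 4Q/(πD²) = 2.310 m/s; V²/2g = 0.2719 m
Re = 1.00×10^6, ε/D = 1.57×10^-5 → f = 0.01198 (Swamee-Jain)
Major: h_f = f(L/D)·V²/2g = 0.01198·774.1·0.2719 = 2.521 m
Minor: ΣK = 2.89; h_m = ΣK·V²/2g = 0.7859 m
Total H_L = 2.521 + 0.7859 = 3.307 m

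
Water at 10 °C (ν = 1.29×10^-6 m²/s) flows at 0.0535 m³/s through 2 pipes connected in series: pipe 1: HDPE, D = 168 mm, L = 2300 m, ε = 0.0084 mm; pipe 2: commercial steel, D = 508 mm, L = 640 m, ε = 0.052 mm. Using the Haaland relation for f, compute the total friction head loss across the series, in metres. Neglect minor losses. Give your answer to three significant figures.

Pipe 1: V = 2.413 m/s, Re = 3.14×10^5, ε/D = 5.00×10^-5, f = 0.01467, h_1 = f(L/D)V²/2g = 59.63 m
Pipe 2: V = 0.2640 m/s, Re = 1.04×10^5, ε/D = 1.02×10^-4, f = 0.01814, h_2 = f(L/D)V²/2g = 0.08118 m
Series → Q common, losses add: H = Σh = 59.71 m

H ≈ 59.7 m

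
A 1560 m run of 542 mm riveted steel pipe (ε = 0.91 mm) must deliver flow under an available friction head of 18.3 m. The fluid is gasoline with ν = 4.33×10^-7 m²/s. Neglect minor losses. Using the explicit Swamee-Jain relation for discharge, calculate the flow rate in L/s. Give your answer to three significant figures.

Swamee-Jain (Type II): Q = -0.965·√(gD⁵h_f/L)·ln[ε/(3.7D) + √(3.17ν²L/(gD³h_f))]
√(gD⁵h_f/L) = √(9.81·0.542⁵·18.3/1560) = 0.07337
ε/(3.7D) = 4.54×10^-4; √(3.17ν²L/(gD³h_f)) = 5.70×10^-6
Q = -0.965·0.07337·ln(4.595×10^-4) = 0.5441 m³/s
Check: V = 2.36 m/s, Re = 2.95×10^6, f = 0.02248, h_f = 18.3 m ≈ 18.3 m ✓

Q ≈ 544 L/s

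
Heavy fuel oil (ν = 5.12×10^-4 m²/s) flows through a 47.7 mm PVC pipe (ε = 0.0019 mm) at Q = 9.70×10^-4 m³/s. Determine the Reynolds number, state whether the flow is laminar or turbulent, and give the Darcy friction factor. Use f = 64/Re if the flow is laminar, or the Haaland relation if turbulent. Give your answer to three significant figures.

Re ≈ 50.6; laminar; f = 64/Re ≈ 1.27

V = 4Q/(πD²) = 0.5428 m/s
Re = VD/ν = 0.5428·0.0477/5.12×10^-4 = 50.6
Re < 2300 → laminar → f = 64/Re = 1.266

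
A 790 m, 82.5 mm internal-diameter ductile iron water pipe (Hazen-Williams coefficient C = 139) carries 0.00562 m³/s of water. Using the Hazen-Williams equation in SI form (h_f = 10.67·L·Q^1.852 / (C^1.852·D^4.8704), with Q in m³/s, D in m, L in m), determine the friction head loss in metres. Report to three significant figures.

h_f = 10.67·790·0.00562^1.852 / (139^1.852·0.0825^4.8704) = 11.66 m

h_f ≈ 11.7 m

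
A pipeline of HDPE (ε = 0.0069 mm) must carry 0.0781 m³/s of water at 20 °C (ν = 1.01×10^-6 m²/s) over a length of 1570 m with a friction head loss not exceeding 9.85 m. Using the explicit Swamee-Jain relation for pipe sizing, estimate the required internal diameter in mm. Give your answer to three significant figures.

Swamee-Jain (Type III): D = 0.66·[ε^1.25·(LQ²/(gh_f))^4.75 + ν·Q^9.4·(L/(gh_f))^5.2]^0.04
LQ²/(gh_f) = 0.09911; L/(gh_f) = 16.25
Term 1 = ε^1.25·(…)^4.75 = 6.03×10^-12; Term 2 = ν·Q^9.4·(…)^5.2 = 7.79×10^-11
D = 0.66·(6.03×10^-12 + 7.79×10^-11)^0.04 = 0.2609 m = 261 mm
Check: V = 1.46 m/s, Re = 3.77×10^5, f = 0.01412, h_f = 9.24 m ≈ 9.85 m ✓

D ≈ 261 mm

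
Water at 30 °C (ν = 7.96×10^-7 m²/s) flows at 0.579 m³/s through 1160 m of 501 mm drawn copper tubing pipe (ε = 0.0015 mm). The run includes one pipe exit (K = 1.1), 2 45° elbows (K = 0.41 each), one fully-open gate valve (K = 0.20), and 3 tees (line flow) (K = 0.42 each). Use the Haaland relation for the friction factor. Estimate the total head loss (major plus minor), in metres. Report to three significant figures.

H_L ≈ 12.2 m

V = 4Q/(πD²) = 2.937 m/s; V²/2g = 0.4397 m
Re = 1.85×10^6, ε/D = 2.99×10^-6 → f = 0.01055 (Haaland)
Major: h_f = f(L/D)·V²/2g = 0.01055·2315·0.4397 = 10.74 m
Minor: ΣK = 3.38; h_m = ΣK·V²/2g = 1.486 m
Total H_L = 10.74 + 1.486 = 12.23 m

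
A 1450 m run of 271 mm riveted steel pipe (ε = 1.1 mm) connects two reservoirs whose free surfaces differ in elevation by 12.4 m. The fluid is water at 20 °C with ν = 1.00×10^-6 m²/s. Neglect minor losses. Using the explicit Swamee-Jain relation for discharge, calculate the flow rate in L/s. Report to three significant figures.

Swamee-Jain (Type II): Q = -0.965·√(gD⁵h_f/L)·ln[ε/(3.7D) + √(3.17ν²L/(gD³h_f))]
√(gD⁵h_f/L) = √(9.81·0.271⁵·12.4/1450) = 0.01107
ε/(3.7D) = 0.00110; √(3.17ν²L/(gD³h_f)) = 4.36×10^-5
Q = -0.965·0.01107·ln(0.001141) = 0.07241 m³/s
Check: V = 1.26 m/s, Re = 3.40×10^5, f = 0.02899, h_f = 12.5 m ≈ 12.4 m ✓

Q ≈ 72.4 L/s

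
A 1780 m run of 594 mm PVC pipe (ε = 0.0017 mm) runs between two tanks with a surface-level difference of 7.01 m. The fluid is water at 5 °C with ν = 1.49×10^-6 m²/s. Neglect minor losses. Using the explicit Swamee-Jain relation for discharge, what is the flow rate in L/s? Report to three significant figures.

Q ≈ 537 L/s

Swamee-Jain (Type II): Q = -0.965·√(gD⁵h_f/L)·ln[ε/(3.7D) + √(3.17ν²L/(gD³h_f))]
√(gD⁵h_f/L) = √(9.81·0.594⁵·7.01/1780) = 0.05345
ε/(3.7D) = 7.74×10^-7; √(3.17ν²L/(gD³h_f)) = 2.95×10^-5
Q = -0.965·0.05345·ln(3.026×10^-5) = 0.5367 m³/s
Check: V = 1.94 m/s, Re = 7.72×10^5, f = 0.01219, h_f = 6.98 m ≈ 7.01 m ✓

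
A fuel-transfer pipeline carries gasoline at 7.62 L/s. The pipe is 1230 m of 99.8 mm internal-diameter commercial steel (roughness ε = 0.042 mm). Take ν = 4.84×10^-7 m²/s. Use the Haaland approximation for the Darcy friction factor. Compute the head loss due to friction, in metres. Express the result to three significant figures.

V = 4Q/(πD²) = 4·0.00762/(π·0.0998²) = 0.9741 m/s
Re = VD/ν = 0.9741·0.0998/4.84×10^-7 = 2.01×10^5 → turbulent
ε/D = 0.042/99.8 = 4.21×10^-4
Haaland: f = 0.01820
h_f = f(L/D)V²/(2g) = 0.01820·(1230/0.0998)·0.9741²/(2·9.81) = 10.85 m

h_f ≈ 10.8 m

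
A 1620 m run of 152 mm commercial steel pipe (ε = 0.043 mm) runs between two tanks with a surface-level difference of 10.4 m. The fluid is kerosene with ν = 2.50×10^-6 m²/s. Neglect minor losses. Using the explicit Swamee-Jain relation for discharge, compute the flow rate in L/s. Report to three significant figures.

Q ≈ 17.2 L/s

Swamee-Jain (Type II): Q = -0.965·√(gD⁵h_f/L)·ln[ε/(3.7D) + √(3.17ν²L/(gD³h_f))]
√(gD⁵h_f/L) = √(9.81·0.152⁵·10.4/1620) = 0.002260
ε/(3.7D) = 7.65×10^-5; √(3.17ν²L/(gD³h_f)) = 2.99×10^-4
Q = -0.965·0.002260·ln(3.758×10^-4) = 0.01720 m³/s
Check: V = 0.948 m/s, Re = 5.76×10^4, f = 0.02129, h_f = 10.4 m ≈ 10.4 m ✓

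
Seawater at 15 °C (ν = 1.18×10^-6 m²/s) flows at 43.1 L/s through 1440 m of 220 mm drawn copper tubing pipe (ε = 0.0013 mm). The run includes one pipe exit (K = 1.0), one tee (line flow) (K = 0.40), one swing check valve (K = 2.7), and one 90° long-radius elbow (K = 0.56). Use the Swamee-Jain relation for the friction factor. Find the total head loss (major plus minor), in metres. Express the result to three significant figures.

V = 4Q/(πD²) = 1.134 m/s; V²/2g = 0.06552 m
Re = 2.11×10^5, ε/D = 5.91×10^-6 → f = 0.01542 (Swamee-Jain)
Major: h_f = f(L/D)·V²/2g = 0.01542·6545·0.06552 = 6.614 m
Minor: ΣK = 4.66; h_m = ΣK·V²/2g = 0.3053 m
Total H_L = 6.614 + 0.3053 = 6.919 m

H_L ≈ 6.92 m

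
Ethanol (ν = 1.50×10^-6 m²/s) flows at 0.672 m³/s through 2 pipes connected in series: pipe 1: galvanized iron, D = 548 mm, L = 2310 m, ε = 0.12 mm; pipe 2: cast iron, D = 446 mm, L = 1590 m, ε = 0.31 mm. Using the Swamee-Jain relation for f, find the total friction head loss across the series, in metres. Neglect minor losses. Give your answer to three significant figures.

H ≈ 87.9 m

Pipe 1: V = 2.849 m/s, Re = 1.04×10^6, ε/D = 2.19×10^-4, f = 0.01494, h_1 = f(L/D)V²/2g = 26.06 m
Pipe 2: V = 4.301 m/s, Re = 1.28×10^6, ε/D = 6.95×10^-4, f = 0.01840, h_2 = f(L/D)V²/2g = 61.87 m
Series → Q common, losses add: H = Σh = 87.93 m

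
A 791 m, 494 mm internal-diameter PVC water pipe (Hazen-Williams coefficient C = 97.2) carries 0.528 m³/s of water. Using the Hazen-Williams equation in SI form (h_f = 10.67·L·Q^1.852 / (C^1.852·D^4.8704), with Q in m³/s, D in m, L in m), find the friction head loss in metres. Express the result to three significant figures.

h_f ≈ 16.7 m

h_f = 10.67·791·0.528^1.852 / (97.2^1.852·0.494^4.8704) = 16.72 m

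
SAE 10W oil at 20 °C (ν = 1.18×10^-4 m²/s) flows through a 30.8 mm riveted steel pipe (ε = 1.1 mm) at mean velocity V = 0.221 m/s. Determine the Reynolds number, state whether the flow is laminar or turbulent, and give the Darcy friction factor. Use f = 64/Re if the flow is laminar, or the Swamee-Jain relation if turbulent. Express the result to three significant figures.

Re = VD/ν = 0.2210·0.0308/1.18×10^-4 = 57.7
Re < 2300 → laminar → f = 64/Re = 1.109

Re ≈ 57.7; laminar; f = 64/Re ≈ 1.11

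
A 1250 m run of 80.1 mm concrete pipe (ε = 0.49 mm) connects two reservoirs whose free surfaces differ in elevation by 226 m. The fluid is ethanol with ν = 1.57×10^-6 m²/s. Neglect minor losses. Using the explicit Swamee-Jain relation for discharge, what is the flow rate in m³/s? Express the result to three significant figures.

Q ≈ 0.0148 m³/s

Swamee-Jain (Type II): Q = -0.965·√(gD⁵h_f/L)·ln[ε/(3.7D) + √(3.17ν²L/(gD³h_f))]
√(gD⁵h_f/L) = √(9.81·0.0801⁵·226/1250) = 0.002418
ε/(3.7D) = 0.00165; √(3.17ν²L/(gD³h_f)) = 9.26×10^-5
Q = -0.965·0.002418·ln(0.001746) = 0.01482 m³/s
Check: V = 2.94 m/s, Re = 1.50×10^5, f = 0.03306, h_f = 227 m ≈ 226 m ✓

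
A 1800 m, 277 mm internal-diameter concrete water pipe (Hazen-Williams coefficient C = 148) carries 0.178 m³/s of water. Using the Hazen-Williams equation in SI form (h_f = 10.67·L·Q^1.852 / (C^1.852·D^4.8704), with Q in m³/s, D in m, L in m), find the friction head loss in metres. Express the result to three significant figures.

h_f = 10.67·1800·0.178^1.852 / (148^1.852·0.277^4.8704) = 39.02 m

h_f ≈ 39.0 m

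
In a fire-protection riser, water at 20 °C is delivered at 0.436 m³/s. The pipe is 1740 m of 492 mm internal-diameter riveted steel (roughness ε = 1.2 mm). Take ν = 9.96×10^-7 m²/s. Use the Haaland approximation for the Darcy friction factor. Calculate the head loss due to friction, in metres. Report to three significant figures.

V = 4Q/(πD²) = 4·0.436/(π·0.492²) = 2.293 m/s
Re = VD/ν = 2.293·0.492/9.96×10^-7 = 1.13×10^6 → turbulent
ε/D = 1.2/492 = 0.00244
Haaland: f = 0.02488
h_f = f(L/D)V²/(2g) = 0.02488·(1740/0.492)·2.293²/(2·9.81) = 23.59 m

h_f ≈ 23.6 m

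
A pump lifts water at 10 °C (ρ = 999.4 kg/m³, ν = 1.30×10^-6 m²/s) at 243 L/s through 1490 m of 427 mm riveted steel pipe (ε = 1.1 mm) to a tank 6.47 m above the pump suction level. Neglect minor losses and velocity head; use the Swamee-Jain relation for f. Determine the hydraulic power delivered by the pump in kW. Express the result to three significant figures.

P_hyd ≈ 46.5 kW

V = 4Q/(πD²) = 1.697 m/s; Re = 5.57×10^5; ε/D = 0.00258; f = 0.02546
h_f = f(L/D)V²/2g = 13.04 m
Total head H = z + h_f = 6.47 + 13.04 = 19.51 m
P_hyd = ρgQH = 999.4·9.81·0.243·19.51 = 46.47 kW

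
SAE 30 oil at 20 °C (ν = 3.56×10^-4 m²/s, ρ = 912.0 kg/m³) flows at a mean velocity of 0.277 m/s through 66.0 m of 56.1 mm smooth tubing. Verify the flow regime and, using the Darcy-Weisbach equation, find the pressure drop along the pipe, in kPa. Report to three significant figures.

Δp ≈ 60.4 kPa

Re = VD/ν = 0.277·0.05610/3.56×10^-4 = 43.7 → laminar (Re < 2300)
f = 64/Re = 1.466
h_f = f(L/D)V²/(2g) = 1.466·(66.0/0.05610)·0.277²/(2·9.81) = 6.746 m
Δp = ρg·h_f = 912.0·9.81·6.746 = 60.35 kPa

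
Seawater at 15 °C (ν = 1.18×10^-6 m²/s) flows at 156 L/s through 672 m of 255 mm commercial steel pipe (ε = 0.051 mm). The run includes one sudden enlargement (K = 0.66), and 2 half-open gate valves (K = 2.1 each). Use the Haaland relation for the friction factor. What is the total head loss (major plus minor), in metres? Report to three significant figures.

V = 4Q/(πD²) = 3.055 m/s; V²/2g = 0.4756 m
Re = 6.60×10^5, ε/D = 2.00×10^-4 → f = 0.01497 (Haaland)
Major: h_f = f(L/D)·V²/2g = 0.01497·2635·0.4756 = 18.76 m
Minor: ΣK = 4.86; h_m = ΣK·V²/2g = 2.311 m
Total H_L = 18.76 + 2.311 = 21.07 m

H_L ≈ 21.1 m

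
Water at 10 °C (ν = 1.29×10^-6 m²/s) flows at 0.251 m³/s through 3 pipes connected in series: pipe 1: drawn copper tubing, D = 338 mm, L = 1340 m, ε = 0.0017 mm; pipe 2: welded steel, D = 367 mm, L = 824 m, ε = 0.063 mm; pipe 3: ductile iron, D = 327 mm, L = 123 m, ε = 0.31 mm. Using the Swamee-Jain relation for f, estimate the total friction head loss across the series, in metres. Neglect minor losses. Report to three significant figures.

Pipe 1: V = 2.797 m/s, Re = 7.33×10^5, ε/D = 5.03×10^-6, f = 0.01234, h_1 = f(L/D)V²/2g = 19.52 m
Pipe 2: V = 2.373 m/s, Re = 6.75×10^5, ε/D = 1.72×10^-4, f = 0.01485, h_2 = f(L/D)V²/2g = 9.569 m
Pipe 3: V = 2.989 m/s, Re = 7.58×10^5, ε/D = 9.48×10^-4, f = 0.01990, h_3 = f(L/D)V²/2g = 3.408 m
Series → Q common, losses add: H = Σh = 32.49 m

H ≈ 32.5 m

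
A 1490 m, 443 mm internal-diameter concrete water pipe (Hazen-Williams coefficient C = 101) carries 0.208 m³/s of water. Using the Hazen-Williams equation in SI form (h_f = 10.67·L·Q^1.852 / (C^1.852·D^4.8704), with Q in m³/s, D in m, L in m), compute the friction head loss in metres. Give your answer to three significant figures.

h_f ≈ 8.88 m

h_f = 10.67·1490·0.208^1.852 / (101^1.852·0.443^4.8704) = 8.883 m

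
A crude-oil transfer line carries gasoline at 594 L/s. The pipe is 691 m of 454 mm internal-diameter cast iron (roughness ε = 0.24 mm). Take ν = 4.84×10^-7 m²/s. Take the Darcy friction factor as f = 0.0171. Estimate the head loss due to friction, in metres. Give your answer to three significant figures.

h_f ≈ 17.9 m

V = 4Q/(πD²) = 4·0.594/(π·0.454²) = 3.669 m/s
h_f = f(L/D)V²/(2g) = 0.01710·(691/0.454)·3.669²/(2·9.81) = 17.86 m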